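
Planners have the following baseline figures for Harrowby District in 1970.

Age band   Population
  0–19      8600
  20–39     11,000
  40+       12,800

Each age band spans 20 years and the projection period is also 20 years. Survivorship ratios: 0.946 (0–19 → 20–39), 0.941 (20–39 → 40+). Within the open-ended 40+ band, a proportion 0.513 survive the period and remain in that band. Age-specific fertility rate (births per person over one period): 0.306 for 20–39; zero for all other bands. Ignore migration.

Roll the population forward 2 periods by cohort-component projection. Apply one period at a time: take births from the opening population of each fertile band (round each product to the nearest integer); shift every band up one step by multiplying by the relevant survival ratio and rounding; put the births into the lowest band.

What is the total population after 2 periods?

22008

Call the bands 1 to 3, youngest first.
Period 1:
Births: 11000 × 0.306 = 3366
Band 2: 8600 × 0.946 = 8136
Band 3: 11000 × 0.941 + 12800 × 0.513 = 10351 + 6566 = 16917
End of period: [3366, 8136, 16917]
Period 2:
Births: 8136 × 0.306 = 2490
Band 2: 3366 × 0.946 = 3184
Band 3: 8136 × 0.941 + 16917 × 0.513 = 7656 + 8678 = 16334
End of period: [2490, 3184, 16334]
Total after period 2: 2490 + 3184 + 16334 = 22008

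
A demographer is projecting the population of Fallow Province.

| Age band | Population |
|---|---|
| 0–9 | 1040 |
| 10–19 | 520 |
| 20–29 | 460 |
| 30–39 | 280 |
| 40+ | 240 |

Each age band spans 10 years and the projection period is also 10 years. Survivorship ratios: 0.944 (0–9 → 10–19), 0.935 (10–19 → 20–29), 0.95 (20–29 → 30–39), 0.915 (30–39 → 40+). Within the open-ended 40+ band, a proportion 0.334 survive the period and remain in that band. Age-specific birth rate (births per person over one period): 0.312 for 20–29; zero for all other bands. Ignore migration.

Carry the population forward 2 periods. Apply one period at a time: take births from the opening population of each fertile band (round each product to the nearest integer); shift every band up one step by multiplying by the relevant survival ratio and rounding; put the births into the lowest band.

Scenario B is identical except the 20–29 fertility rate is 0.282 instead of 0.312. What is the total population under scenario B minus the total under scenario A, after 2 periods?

-28

[period 1]
Births: 460 × 0.312 = 144
10–19: 1040 × 0.944 = 982
20–29: 520 × 0.935 = 486
30–39: 460 × 0.95 = 437
40+: 280 × 0.915 + 240 × 0.334 = 256 + 80 = 336
Population now: 0–9=144, 10–19=982, 20–29=486, 30–39=437, 40+=336
[period 2]
Births: 486 × 0.312 = 152
10–19: 144 × 0.944 = 136
20–29: 982 × 0.935 = 918
30–39: 486 × 0.95 = 462
40+: 437 × 0.915 + 336 × 0.334 = 400 + 112 = 512
Population now: 0–9=152, 10–19=136, 20–29=918, 30–39=462, 40+=512
Scenario A total after 2 periods: 2180
Scenario B projection —
[period 1]
Births: 460 × 0.282 = 130
10–19: 1040 × 0.944 = 982
20–29: 520 × 0.935 = 486
30–39: 460 × 0.95 = 437
40+: 280 × 0.915 + 240 × 0.334 = 256 + 80 = 336
Population now: 0–9=130, 10–19=982, 20–29=486, 30–39=437, 40+=336
[period 2]
Births: 486 × 0.282 = 137
10–19: 130 × 0.944 = 123
20–29: 982 × 0.935 = 918
30–39: 486 × 0.95 = 462
40+: 437 × 0.915 + 336 × 0.334 = 400 + 112 = 512
Population now: 0–9=137, 10–19=123, 20–29=918, 30–39=462, 40+=512
Scenario B total after 2 periods: 2152
Difference B − A = 2152 − 2180 = -28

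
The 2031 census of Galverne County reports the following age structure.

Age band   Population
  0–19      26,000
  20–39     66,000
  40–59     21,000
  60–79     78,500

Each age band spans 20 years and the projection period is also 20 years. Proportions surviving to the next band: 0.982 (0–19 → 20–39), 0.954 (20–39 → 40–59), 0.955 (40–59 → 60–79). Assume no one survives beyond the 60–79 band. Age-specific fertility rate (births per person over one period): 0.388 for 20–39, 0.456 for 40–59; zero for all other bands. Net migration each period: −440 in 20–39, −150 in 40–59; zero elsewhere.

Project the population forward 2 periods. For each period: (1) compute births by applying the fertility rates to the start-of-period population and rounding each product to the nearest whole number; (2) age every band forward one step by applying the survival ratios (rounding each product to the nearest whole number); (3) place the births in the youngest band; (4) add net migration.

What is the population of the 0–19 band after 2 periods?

38379

Call the bands 1 to 4, youngest first.
[period 1]
Births: 66000 × 0.388 = 25608 ; 21000 × 0.456 = 9576 — total 35184
Band 2: 26000 × 0.982 = 25532
Band 3: 66000 × 0.954 = 62964
Band 4: 21000 × 0.955 = 20055
Net migration: Band 2 − 440 → 25092; Band 3 − 150 → 62814
→ [35184, 25092, 62814, 20055]
[period 2]
Births: 25092 × 0.388 = 9736 ; 62814 × 0.456 = 28643 — total 38379
Band 2: 35184 × 0.982 = 34551
Band 3: 25092 × 0.954 = 23938
Band 4: 62814 × 0.955 = 59987
Net migration: Band 2 − 440 → 34111; Band 3 − 150 → 23788
→ [38379, 34111, 23788, 59987]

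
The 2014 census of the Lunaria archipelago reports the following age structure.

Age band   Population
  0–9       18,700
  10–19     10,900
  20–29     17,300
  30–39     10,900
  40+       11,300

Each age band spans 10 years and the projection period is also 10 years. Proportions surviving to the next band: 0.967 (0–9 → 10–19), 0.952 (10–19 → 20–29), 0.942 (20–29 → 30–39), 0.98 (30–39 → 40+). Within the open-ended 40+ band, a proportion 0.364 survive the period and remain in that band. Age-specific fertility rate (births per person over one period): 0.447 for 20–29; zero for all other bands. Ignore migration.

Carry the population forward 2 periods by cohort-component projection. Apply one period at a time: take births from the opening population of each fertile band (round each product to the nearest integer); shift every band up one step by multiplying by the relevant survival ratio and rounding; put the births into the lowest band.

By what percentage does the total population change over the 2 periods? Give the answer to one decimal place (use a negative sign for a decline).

-12.5

(Groups numbered youngest = 1 to oldest = 5.)
[period 1]
Births: 17300 × 0.447 = 7733
Group 2: 18700 × 0.967 = 18083
Group 3: 10900 × 0.952 = 10377
Group 4: 17300 × 0.942 = 16297
Group 5: 10900 × 0.98 + 11300 × 0.364 = 10682 + 4113 = 14795
Population now: 0–9=7733, 10–19=18083, 20–29=10377, 30–39=16297, 40+=14795
[period 2]
Births: 10377 × 0.447 = 4639
Group 2: 7733 × 0.967 = 7478
Group 3: 18083 × 0.952 = 17215
Group 4: 10377 × 0.942 = 9775
Group 5: 16297 × 0.98 + 14795 × 0.364 = 15971 + 5385 = 21356
Population now: 0–9=4639, 10–19=7478, 20–29=17215, 30–39=9775, 40+=21356
Total: 69100 → 60463; change = -8637; percentage change = -12.5%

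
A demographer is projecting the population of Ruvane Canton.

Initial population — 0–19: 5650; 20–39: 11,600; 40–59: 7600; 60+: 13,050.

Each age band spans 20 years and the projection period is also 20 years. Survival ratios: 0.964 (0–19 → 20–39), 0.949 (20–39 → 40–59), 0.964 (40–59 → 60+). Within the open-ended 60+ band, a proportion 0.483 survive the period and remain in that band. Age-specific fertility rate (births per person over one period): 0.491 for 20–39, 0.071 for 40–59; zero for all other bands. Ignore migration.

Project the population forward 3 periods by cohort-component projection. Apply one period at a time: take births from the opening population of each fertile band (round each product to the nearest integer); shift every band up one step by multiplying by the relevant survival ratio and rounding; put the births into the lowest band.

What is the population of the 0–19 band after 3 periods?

3319

Call the bands 1 to 4, youngest first.
— Period 1 —
Births: 11600 * 0.491 = 5696 ; 7600 * 0.071 = 540 → total 6236
Band 2: 5650 * 0.964 = 5447
Band 3: 11600 * 0.949 = 11008
Band 4: 7600 * 0.964 + 13050 * 0.483 = 7326 + 6303 = 13629
Population now: 0–19=6236, 20–39=5447, 40–59=11008, 60+=13629
— Period 2 —
Births: 5447 * 0.491 = 2674 ; 11008 * 0.071 = 782 → total 3456
Band 2: 6236 * 0.964 = 6012
Band 3: 5447 * 0.949 = 5169
Band 4: 11008 * 0.964 + 13629 * 0.483 = 10612 + 6583 = 17195
Population now: 0–19=3456, 20–39=6012, 40–59=5169, 60+=17195
— Period 3 —
Births: 6012 * 0.491 = 2952 ; 5169 * 0.071 = 367 → total 3319
Band 2: 3456 * 0.964 = 3332
Band 3: 6012 * 0.949 = 5705
Band 4: 5169 * 0.964 + 17195 * 0.483 = 4983 + 8305 = 13288
Population now: 0–19=3319, 20–39=3332, 40–59=5705, 60+=13288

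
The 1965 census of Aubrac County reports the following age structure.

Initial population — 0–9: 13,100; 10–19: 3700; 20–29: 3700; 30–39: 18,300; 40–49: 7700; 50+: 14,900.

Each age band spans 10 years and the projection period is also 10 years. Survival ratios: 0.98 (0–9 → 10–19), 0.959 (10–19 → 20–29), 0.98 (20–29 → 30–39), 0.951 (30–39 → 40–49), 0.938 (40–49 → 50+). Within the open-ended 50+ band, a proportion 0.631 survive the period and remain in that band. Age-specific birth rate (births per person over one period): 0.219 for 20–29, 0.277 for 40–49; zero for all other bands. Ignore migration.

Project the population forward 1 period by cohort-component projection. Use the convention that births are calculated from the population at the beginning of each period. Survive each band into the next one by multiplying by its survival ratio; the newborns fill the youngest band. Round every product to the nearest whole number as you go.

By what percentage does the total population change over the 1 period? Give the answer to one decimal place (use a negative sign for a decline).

-7.2

After projecting period 1:
Births: 3700 × 0.219 = 810  |  7700 × 0.277 = 2133 → total 2943
10–19: 13100 × 0.98 = 12838
20–29: 3700 × 0.959 = 3548
30–39: 3700 × 0.98 = 3626
40–49: 18300 × 0.951 = 17403
50+: 7700 × 0.938 + 14900 × 0.631 = 7223 + 9402 = 16625
→ [2943, 12838, 3548, 3626, 17403, 16625]
Total: 61400 → 56983; change = -4417; percentage change = -7.2%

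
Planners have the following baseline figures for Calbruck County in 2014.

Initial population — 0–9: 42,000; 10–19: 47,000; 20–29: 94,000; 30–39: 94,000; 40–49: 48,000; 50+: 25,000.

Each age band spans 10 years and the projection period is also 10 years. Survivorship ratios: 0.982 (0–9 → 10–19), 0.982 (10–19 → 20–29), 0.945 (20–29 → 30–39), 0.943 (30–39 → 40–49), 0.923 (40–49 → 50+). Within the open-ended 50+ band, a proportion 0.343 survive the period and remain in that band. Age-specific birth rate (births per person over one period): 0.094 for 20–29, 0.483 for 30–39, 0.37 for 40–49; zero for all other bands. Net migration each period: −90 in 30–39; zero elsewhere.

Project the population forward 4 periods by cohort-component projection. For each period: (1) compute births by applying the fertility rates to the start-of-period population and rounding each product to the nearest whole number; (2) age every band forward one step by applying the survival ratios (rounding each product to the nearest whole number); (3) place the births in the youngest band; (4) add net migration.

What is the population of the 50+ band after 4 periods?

76137

Period 1.
Births: 94000 * 0.094 = 8836  |  94000 * 0.483 = 45402  |  48000 * 0.37 = 17760 ⇒ total 71998
10–19: 42000 * 0.982 = 41244
20–29: 47000 * 0.982 = 46154
30–39: 94000 * 0.945 = 88830
40–49: 94000 * 0.943 = 88642
50+: 48000 * 0.923 + 25000 * 0.343 = 44304 + 8575 = 52879
Net migration: 30–39 − 90 → 88740
Population now: 0–9=71998, 10–19=41244, 20–29=46154, 30–39=88740, 40–49=88642, 50+=52879
Period 2.
Births: 46154 * 0.094 = 4338  |  88740 * 0.483 = 42861  |  88642 * 0.37 = 32798 ⇒ total 79997
10–19: 71998 * 0.982 = 70702
20–29: 41244 * 0.982 = 40502
30–39: 46154 * 0.945 = 43616
40–49: 88740 * 0.943 = 83682
50+: 88642 * 0.923 + 52879 * 0.343 = 81817 + 18137 = 99954
Net migration: 30–39 − 90 → 43526
Population now: 0–9=79997, 10–19=70702, 20–29=40502, 30–39=43526, 40–49=83682, 50+=99954
Period 3.
Births: 40502 * 0.094 = 3807  |  43526 * 0.483 = 21023  |  83682 * 0.37 = 30962 ⇒ total 55792
10–19: 79997 * 0.982 = 78557
20–29: 70702 * 0.982 = 69429
30–39: 40502 * 0.945 = 38274
40–49: 43526 * 0.943 = 41045
50+: 83682 * 0.923 + 99954 * 0.343 = 77238 + 34284 = 111522
Net migration: 30–39 − 90 → 38184
Population now: 0–9=55792, 10–19=78557, 20–29=69429, 30–39=38184, 40–49=41045, 50+=111522
Period 4.
Births: 69429 * 0.094 = 6526  |  38184 * 0.483 = 18443  |  41045 * 0.37 = 15187 ⇒ total 40156
10–19: 55792 * 0.982 = 54788
20–29: 78557 * 0.982 = 77143
30–39: 69429 * 0.945 = 65610
40–49: 38184 * 0.943 = 36008
50+: 41045 * 0.923 + 111522 * 0.343 = 37885 + 38252 = 76137
Net migration: 30–39 − 90 → 65520
Population now: 0–9=40156, 10–19=54788, 20–29=77143, 30–39=65520, 40–49=36008, 50+=76137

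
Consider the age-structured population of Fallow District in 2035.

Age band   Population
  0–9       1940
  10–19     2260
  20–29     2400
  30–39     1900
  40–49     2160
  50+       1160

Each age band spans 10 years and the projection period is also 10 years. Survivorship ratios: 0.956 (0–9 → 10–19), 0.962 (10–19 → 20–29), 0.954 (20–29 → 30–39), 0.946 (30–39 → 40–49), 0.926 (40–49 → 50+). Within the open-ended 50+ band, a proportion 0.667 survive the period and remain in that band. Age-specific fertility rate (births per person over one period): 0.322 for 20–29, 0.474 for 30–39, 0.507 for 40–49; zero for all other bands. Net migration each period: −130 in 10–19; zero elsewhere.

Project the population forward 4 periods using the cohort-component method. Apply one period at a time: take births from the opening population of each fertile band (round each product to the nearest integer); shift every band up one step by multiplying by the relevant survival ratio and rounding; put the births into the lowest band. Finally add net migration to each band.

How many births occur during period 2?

2696

Call the bands 1 to 6, youngest first.
— Period 1 —
Births: 2400 * 0.322 = 773 ; 1900 * 0.474 = 901 ; 2160 * 0.507 = 1095 ⇒ total 2769
Band 2: 1940 * 0.956 = 1855
Band 3: 2260 * 0.962 = 2174
Band 4: 2400 * 0.954 = 2290
Band 5: 1900 * 0.946 = 1797
Band 6: 2160 * 0.926 + 1160 * 0.667 = 2000 + 774 = 2774
Net migration: Band 2 − 130 → 1725
→ [2769, 1725, 2174, 2290, 1797, 2774]
— Period 2 —
Births: 2174 * 0.322 = 700 ; 2290 * 0.474 = 1085 ; 1797 * 0.507 = 911 ⇒ total 2696
Band 2: 2769 * 0.956 = 2647
Band 3: 1725 * 0.962 = 1659
Band 4: 2174 * 0.954 = 2074
Band 5: 2290 * 0.946 = 2166
Band 6: 1797 * 0.926 + 2774 * 0.667 = 1664 + 1850 = 3514
Net migration: Band 2 − 130 → 2517
→ [2696, 2517, 1659, 2074, 2166, 3514]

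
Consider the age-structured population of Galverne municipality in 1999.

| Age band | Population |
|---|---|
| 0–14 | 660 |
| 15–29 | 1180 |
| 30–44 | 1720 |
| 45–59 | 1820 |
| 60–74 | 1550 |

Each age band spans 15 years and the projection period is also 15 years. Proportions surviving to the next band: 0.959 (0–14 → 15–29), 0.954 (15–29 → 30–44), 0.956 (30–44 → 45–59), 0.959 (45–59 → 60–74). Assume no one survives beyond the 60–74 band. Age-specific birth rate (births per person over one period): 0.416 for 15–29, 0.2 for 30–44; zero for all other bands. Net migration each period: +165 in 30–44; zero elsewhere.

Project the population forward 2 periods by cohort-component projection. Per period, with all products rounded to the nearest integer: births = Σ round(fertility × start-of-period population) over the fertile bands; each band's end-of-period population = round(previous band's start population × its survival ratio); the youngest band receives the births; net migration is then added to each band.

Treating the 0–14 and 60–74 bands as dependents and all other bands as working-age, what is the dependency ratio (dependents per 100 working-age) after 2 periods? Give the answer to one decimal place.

Period 1.
Births: 1180 * 0.416 = 491, 1720 * 0.2 = 344 ⇒ total 835
15–29: 660 * 0.959 = 633
30–44: 1180 * 0.954 = 1126
45–59: 1720 * 0.956 = 1644
60–74: 1820 * 0.959 = 1745
Net migration: 30–44 + 165 → 1291
→ [835, 633, 1291, 1644, 1745]
Period 2.
Births: 633 * 0.416 = 263, 1291 * 0.2 = 258 ⇒ total 521
15–29: 835 * 0.959 = 801
30–44: 633 * 0.954 = 604
45–59: 1291 * 0.956 = 1234
60–74: 1644 * 0.959 = 1577
Net migration: 30–44 + 165 → 769
→ [521, 801, 769, 1234, 1577]
Dependents (band 0–14 + band 60–74) = 521 + 1577 = 2098; working-age = 2804; ratio = 2098/2804 × 100 = 74.8

74.8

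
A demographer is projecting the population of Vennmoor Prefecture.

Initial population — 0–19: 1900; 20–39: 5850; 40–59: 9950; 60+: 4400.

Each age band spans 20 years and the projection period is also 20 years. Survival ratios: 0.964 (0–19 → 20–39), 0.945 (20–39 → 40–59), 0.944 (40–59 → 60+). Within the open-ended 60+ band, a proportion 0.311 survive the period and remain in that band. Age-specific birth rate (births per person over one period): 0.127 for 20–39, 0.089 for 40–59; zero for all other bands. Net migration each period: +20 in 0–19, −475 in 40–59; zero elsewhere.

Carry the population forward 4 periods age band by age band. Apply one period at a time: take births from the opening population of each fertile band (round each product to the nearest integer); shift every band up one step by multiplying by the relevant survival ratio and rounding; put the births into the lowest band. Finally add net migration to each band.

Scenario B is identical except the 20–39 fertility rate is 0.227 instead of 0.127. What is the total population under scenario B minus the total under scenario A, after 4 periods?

1103

Period 1:
Births: 5850 × 0.127 = 743, 9950 × 0.089 = 886 → total 1629
20–39: 1900 × 0.964 = 1832
40–59: 5850 × 0.945 = 5528
60+: 9950 × 0.944 + 4400 × 0.311 = 9393 + 1368 = 10761
Net migration: 0–19 + 20 → 1649; 40–59 − 475 → 5053
→ [1649, 1832, 5053, 10761]
Period 2:
Births: 1832 × 0.127 = 233, 5053 × 0.089 = 450 → total 683
20–39: 1649 × 0.964 = 1590
40–59: 1832 × 0.945 = 1731
60+: 5053 × 0.944 + 10761 × 0.311 = 4770 + 3347 = 8117
Net migration: 0–19 + 20 → 703; 40–59 − 475 → 1256
→ [703, 1590, 1256, 8117]
Period 3:
Births: 1590 × 0.127 = 202, 1256 × 0.089 = 112 → total 314
20–39: 703 × 0.964 = 678
40–59: 1590 × 0.945 = 1503
60+: 1256 × 0.944 + 8117 × 0.311 = 1186 + 2524 = 3710
Net migration: 0–19 + 20 → 334; 40–59 − 475 → 1028
→ [334, 678, 1028, 3710]
Period 4:
Births: 678 × 0.127 = 86, 1028 × 0.089 = 91 → total 177
20–39: 334 × 0.964 = 322
40–59: 678 × 0.945 = 641
60+: 1028 × 0.944 + 3710 × 0.311 = 970 + 1154 = 2124
Net migration: 0–19 + 20 → 197; 40–59 − 475 → 166
→ [197, 322, 166, 2124]
Scenario A total after 4 periods: 2809
Scenario B projection —
Period 1:
Births: 5850 × 0.227 = 1328, 9950 × 0.089 = 886 → total 2214
20–39: 1900 × 0.964 = 1832
40–59: 5850 × 0.945 = 5528
60+: 9950 × 0.944 + 4400 × 0.311 = 9393 + 1368 = 10761
Net migration: 0–19 + 20 → 2234; 40–59 − 475 → 5053
→ [2234, 1832, 5053, 10761]
Period 2:
Births: 1832 × 0.227 = 416, 5053 × 0.089 = 450 → total 866
20–39: 2234 × 0.964 = 2154
40–59: 1832 × 0.945 = 1731
60+: 5053 × 0.944 + 10761 × 0.311 = 4770 + 3347 = 8117
Net migration: 0–19 + 20 → 886; 40–59 − 475 → 1256
→ [886, 2154, 1256, 8117]
Period 3:
Births: 2154 × 0.227 = 489, 1256 × 0.089 = 112 → total 601
20–39: 886 × 0.964 = 854
40–59: 2154 × 0.945 = 2036
60+: 1256 × 0.944 + 8117 × 0.311 = 1186 + 2524 = 3710
Net migration: 0–19 + 20 → 621; 40–59 − 475 → 1561
→ [621, 854, 1561, 3710]
Period 4:
Births: 854 × 0.227 = 194, 1561 × 0.089 = 139 → total 333
20–39: 621 × 0.964 = 599
40–59: 854 × 0.945 = 807
60+: 1561 × 0.944 + 3710 × 0.311 = 1474 + 1154 = 2628
Net migration: 0–19 + 20 → 353; 40–59 − 475 → 332
→ [353, 599, 332, 2628]
Scenario B total after 4 periods: 3912
Difference B − A = 3912 − 2809 = 1103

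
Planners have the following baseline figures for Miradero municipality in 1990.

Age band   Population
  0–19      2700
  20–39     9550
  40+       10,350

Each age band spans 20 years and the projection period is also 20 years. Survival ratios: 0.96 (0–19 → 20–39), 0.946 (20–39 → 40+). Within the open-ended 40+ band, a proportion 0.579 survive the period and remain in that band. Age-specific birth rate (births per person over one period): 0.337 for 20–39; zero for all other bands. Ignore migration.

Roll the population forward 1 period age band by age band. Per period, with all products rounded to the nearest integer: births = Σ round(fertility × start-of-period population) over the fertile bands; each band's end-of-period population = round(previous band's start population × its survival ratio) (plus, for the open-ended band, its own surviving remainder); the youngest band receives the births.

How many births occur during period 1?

3218

— Period 1 —
Births: 9550 × 0.337 = 3218
20–39: 2700 × 0.96 = 2592
40+: 9550 × 0.946 + 10350 × 0.579 = 9034 + 5993 = 15027
End of period: [3218, 2592, 15027]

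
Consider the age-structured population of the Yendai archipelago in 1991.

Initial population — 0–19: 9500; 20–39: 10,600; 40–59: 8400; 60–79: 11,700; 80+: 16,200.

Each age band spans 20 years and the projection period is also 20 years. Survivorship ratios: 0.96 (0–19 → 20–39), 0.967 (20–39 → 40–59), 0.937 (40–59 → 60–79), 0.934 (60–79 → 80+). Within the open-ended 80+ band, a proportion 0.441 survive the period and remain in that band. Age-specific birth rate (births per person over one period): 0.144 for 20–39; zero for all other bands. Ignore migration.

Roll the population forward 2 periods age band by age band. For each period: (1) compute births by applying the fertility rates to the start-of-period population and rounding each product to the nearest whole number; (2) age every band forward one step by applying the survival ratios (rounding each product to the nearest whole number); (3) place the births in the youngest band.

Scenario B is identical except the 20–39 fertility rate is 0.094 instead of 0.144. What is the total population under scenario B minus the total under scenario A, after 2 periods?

Period 1:
Births: 10600 × 0.144 = 1526
20–39: 9500 × 0.96 = 9120
40–59: 10600 × 0.967 = 10250
60–79: 8400 × 0.937 = 7871
80+: 11700 × 0.934 + 16200 × 0.441 = 10928 + 7144 = 18072
Population now: 0–19=1526, 20–39=9120, 40–59=10250, 60–79=7871, 80+=18072
Period 2:
Births: 9120 × 0.144 = 1313
20–39: 1526 × 0.96 = 1465
40–59: 9120 × 0.967 = 8819
60–79: 10250 × 0.937 = 9604
80+: 7871 × 0.934 + 18072 × 0.441 = 7352 + 7970 = 15322
Population now: 0–19=1313, 20–39=1465, 40–59=8819, 60–79=9604, 80+=15322
Scenario A total after 2 periods: 36523
Scenario B projection —
Period 1:
Births: 10600 × 0.094 = 996
20–39: 9500 × 0.96 = 9120
40–59: 10600 × 0.967 = 10250
60–79: 8400 × 0.937 = 7871
80+: 11700 × 0.934 + 16200 × 0.441 = 10928 + 7144 = 18072
Population now: 0–19=996, 20–39=9120, 40–59=10250, 60–79=7871, 80+=18072
Period 2:
Births: 9120 × 0.094 = 857
20–39: 996 × 0.96 = 956
40–59: 9120 × 0.967 = 8819
60–79: 10250 × 0.937 = 9604
80+: 7871 × 0.934 + 18072 × 0.441 = 7352 + 7970 = 15322
Population now: 0–19=857, 20–39=956, 40–59=8819, 60–79=9604, 80+=15322
Scenario B total after 2 periods: 35558
Difference B − A = 35558 − 36523 = -965

-965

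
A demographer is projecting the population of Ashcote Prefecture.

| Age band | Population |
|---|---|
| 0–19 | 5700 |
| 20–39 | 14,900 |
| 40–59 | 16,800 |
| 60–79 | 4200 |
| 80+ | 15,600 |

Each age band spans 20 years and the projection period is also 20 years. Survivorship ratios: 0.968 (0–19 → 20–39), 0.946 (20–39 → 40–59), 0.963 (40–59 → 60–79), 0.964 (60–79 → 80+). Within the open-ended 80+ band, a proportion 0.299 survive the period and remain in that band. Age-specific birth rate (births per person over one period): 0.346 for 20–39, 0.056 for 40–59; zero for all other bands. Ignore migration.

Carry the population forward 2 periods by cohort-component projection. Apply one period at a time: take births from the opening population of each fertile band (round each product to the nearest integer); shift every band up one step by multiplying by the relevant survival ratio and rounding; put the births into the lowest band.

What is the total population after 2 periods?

— Period 1 —
Births: 14900 × 0.346 = 5155 ; 16800 × 0.056 = 941 — total 6096
20–39: 5700 × 0.968 = 5518
40–59: 14900 × 0.946 = 14095
60–79: 16800 × 0.963 = 16178
80+: 4200 × 0.964 + 15600 × 0.299 = 4049 + 4664 = 8713
→ [6096, 5518, 14095, 16178, 8713]
— Period 2 —
Births: 5518 × 0.346 = 1909 ; 14095 × 0.056 = 789 — total 2698
20–39: 6096 × 0.968 = 5901
40–59: 5518 × 0.946 = 5220
60–79: 14095 × 0.963 = 13573
80+: 16178 × 0.964 + 8713 × 0.299 = 15596 + 2605 = 18201
→ [2698, 5901, 5220, 13573, 18201]
Total after period 2: 2698 + 5901 + 5220 + 13573 + 18201 = 45593

45593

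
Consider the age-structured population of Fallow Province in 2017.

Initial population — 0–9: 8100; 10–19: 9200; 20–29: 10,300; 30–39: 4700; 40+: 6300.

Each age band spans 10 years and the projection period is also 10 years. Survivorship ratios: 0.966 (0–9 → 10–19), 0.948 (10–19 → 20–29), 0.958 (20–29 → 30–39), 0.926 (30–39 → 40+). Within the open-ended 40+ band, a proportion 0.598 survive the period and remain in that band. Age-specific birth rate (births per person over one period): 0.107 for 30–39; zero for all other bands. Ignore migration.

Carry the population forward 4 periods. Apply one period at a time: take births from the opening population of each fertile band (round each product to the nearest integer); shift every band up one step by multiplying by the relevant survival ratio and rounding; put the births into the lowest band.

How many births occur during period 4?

Numbering the groups 1..5 from youngest to oldest:
[period 1]
Births: 4700 × 0.107 = 503
Group 2: 8100 × 0.966 = 7825
Group 3: 9200 × 0.948 = 8722
Group 4: 10300 × 0.958 = 9867
Group 5: 4700 × 0.926 + 6300 × 0.598 = 4352 + 3767 = 8119
→ [503, 7825, 8722, 9867, 8119]
[period 2]
Births: 9867 × 0.107 = 1056
Group 2: 503 × 0.966 = 486
Group 3: 7825 × 0.948 = 7418
Group 4: 8722 × 0.958 = 8356
Group 5: 9867 × 0.926 + 8119 × 0.598 = 9137 + 4855 = 13992
→ [1056, 486, 7418, 8356, 13992]
[period 3]
Births: 8356 × 0.107 = 894
Group 2: 1056 × 0.966 = 1020
Group 3: 486 × 0.948 = 461
Group 4: 7418 × 0.958 = 7106
Group 5: 8356 × 0.926 + 13992 × 0.598 = 7738 + 8367 = 16105
→ [894, 1020, 461, 7106, 16105]
[period 4]
Births: 7106 × 0.107 = 760
Group 2: 894 × 0.966 = 864
Group 3: 1020 × 0.948 = 967
Group 4: 461 × 0.958 = 442
Group 5: 7106 × 0.926 + 16105 × 0.598 = 6580 + 9631 = 16211
→ [760, 864, 967, 442, 16211]

760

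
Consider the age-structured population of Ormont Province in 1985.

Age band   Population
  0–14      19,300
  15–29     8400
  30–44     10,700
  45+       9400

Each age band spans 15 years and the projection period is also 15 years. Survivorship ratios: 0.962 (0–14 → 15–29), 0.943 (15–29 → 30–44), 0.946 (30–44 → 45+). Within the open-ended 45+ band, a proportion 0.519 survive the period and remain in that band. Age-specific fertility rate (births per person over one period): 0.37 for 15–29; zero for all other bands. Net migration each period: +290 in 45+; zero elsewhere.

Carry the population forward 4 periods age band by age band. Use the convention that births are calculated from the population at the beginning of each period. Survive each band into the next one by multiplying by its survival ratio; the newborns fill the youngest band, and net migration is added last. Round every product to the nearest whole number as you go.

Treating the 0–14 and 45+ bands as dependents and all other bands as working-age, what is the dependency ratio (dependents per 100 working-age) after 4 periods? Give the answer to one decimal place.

(Groups numbered youngest = 1 to oldest = 4.)
— Period 1 —
Births: 8400 * 0.37 = 3108
Group 2: 19300 * 0.962 = 18567
Group 3: 8400 * 0.943 = 7921
Group 4: 10700 * 0.946 + 9400 * 0.519 = 10122 + 4879 = 15001
Net migration: Group 4 + 290 → 15291
End of period: [3108, 18567, 7921, 15291]
— Period 2 —
Births: 18567 * 0.37 = 6870
Group 2: 3108 * 0.962 = 2990
Group 3: 18567 * 0.943 = 17509
Group 4: 7921 * 0.946 + 15291 * 0.519 = 7493 + 7936 = 15429
Net migration: Group 4 + 290 → 15719
End of period: [6870, 2990, 17509, 15719]
— Period 3 —
Births: 2990 * 0.37 = 1106
Group 2: 6870 * 0.962 = 6609
Group 3: 2990 * 0.943 = 2820
Group 4: 17509 * 0.946 + 15719 * 0.519 = 16564 + 8158 = 24722
Net migration: Group 4 + 290 → 25012
End of period: [1106, 6609, 2820, 25012]
— Period 4 —
Births: 6609 * 0.37 = 2445
Group 2: 1106 * 0.962 = 1064
Group 3: 6609 * 0.943 = 6232
Group 4: 2820 * 0.946 + 25012 * 0.519 = 2668 + 12981 = 15649
Net migration: Group 4 + 290 → 15939
End of period: [2445, 1064, 6232, 15939]
Dependents (band 0–14 + band 45+) = 2445 + 15939 = 18384; working-age = 7296; ratio = 18384/7296 × 100 = 252.0

252.0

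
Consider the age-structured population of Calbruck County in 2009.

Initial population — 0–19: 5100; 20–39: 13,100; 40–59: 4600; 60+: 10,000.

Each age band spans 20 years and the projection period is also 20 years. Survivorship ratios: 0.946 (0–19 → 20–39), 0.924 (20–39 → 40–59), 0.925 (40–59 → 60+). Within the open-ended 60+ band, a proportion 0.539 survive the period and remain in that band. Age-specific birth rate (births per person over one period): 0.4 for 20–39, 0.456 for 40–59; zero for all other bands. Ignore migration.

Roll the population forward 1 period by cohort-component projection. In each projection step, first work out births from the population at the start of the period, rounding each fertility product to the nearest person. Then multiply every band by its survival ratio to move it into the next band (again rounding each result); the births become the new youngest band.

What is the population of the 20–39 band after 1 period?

— Period 1 —
Births: 13100 * 0.4 = 5240 ; 4600 * 0.456 = 2098 → 7338
20–39: 5100 * 0.946 = 4825
40–59: 13100 * 0.924 = 12104
60+: 4600 * 0.925 + 10000 * 0.539 = 4255 + 5390 = 9645
End of period: [7338, 4825, 12104, 9645]

4825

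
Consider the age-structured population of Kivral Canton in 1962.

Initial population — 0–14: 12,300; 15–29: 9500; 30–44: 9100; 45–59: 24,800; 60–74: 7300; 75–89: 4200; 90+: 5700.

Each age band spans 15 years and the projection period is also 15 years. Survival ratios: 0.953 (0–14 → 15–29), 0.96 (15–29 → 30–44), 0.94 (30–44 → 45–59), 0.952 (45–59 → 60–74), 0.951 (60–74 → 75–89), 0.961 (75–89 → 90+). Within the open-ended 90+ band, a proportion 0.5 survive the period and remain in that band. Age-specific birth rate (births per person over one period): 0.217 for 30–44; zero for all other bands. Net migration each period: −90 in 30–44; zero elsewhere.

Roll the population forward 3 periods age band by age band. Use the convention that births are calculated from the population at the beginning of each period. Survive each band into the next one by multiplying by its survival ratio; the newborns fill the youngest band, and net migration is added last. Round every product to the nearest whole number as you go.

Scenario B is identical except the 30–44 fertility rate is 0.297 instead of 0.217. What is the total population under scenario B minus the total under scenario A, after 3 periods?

Call the bands 1 to 7, youngest first.
After projecting period 1:
Births: 9100 * 0.217 = 1975
Band 2: 12300 * 0.953 = 11722
Band 3: 9500 * 0.96 = 9120
Band 4: 9100 * 0.94 = 8554
Band 5: 24800 * 0.952 = 23610
Band 6: 7300 * 0.951 = 6942
Band 7: 4200 * 0.961 + 5700 * 0.5 = 4036 + 2850 = 6886
Net migration: Band 3 − 90 → 9030
→ [1975, 11722, 9030, 8554, 23610, 6942, 6886]
After projecting period 2:
Births: 9030 * 0.217 = 1960
Band 2: 1975 * 0.953 = 1882
Band 3: 11722 * 0.96 = 11253
Band 4: 9030 * 0.94 = 8488
Band 5: 8554 * 0.952 = 8143
Band 6: 23610 * 0.951 = 22453
Band 7: 6942 * 0.961 + 6886 * 0.5 = 6671 + 3443 = 10114
Net migration: Band 3 − 90 → 11163
→ [1960, 1882, 11163, 8488, 8143, 22453, 10114]
After projecting period 3:
Births: 11163 * 0.217 = 2422
Band 2: 1960 * 0.953 = 1868
Band 3: 1882 * 0.96 = 1807
Band 4: 11163 * 0.94 = 10493
Band 5: 8488 * 0.952 = 8081
Band 6: 8143 * 0.951 = 7744
Band 7: 22453 * 0.961 + 10114 * 0.5 = 21577 + 5057 = 26634
Net migration: Band 3 − 90 → 1717
→ [2422, 1868, 1717, 10493, 8081, 7744, 26634]
Scenario A total after 3 periods: 58959
Scenario B projection —
After projecting period 1:
Births: 9100 * 0.297 = 2703
Band 2: 12300 * 0.953 = 11722
Band 3: 9500 * 0.96 = 9120
Band 4: 9100 * 0.94 = 8554
Band 5: 24800 * 0.952 = 23610
Band 6: 7300 * 0.951 = 6942
Band 7: 4200 * 0.961 + 5700 * 0.5 = 4036 + 2850 = 6886
Net migration: Band 3 − 90 → 9030
→ [2703, 11722, 9030, 8554, 23610, 6942, 6886]
After projecting period 2:
Births: 9030 * 0.297 = 2682
Band 2: 2703 * 0.953 = 2576
Band 3: 11722 * 0.96 = 11253
Band 4: 9030 * 0.94 = 8488
Band 5: 8554 * 0.952 = 8143
Band 6: 23610 * 0.951 = 22453
Band 7: 6942 * 0.961 + 6886 * 0.5 = 6671 + 3443 = 10114
Net migration: Band 3 − 90 → 11163
→ [2682, 2576, 11163, 8488, 8143, 22453, 10114]
After projecting period 3:
Births: 11163 * 0.297 = 3315
Band 2: 2682 * 0.953 = 2556
Band 3: 2576 * 0.96 = 2473
Band 4: 11163 * 0.94 = 10493
Band 5: 8488 * 0.952 = 8081
Band 6: 8143 * 0.951 = 7744
Band 7: 22453 * 0.961 + 10114 * 0.5 = 21577 + 5057 = 26634
Net migration: Band 3 − 90 → 2383
→ [3315, 2556, 2383, 10493, 8081, 7744, 26634]
Scenario B total after 3 periods: 61206
Difference B − A = 61206 − 58959 = 2247

2247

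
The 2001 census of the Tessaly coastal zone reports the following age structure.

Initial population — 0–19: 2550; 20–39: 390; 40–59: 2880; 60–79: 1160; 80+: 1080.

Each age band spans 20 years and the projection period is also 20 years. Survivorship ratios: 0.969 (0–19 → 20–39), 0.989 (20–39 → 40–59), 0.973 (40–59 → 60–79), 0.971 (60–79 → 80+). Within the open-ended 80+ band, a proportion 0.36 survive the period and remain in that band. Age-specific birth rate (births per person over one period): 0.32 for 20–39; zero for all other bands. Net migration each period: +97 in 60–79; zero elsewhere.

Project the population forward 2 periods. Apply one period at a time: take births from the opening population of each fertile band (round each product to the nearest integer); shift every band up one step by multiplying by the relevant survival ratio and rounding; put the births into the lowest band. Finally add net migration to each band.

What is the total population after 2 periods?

7189

Let group 1 be 0–19 through group 5 = 80+.
[period 1]
Births: 390 × 0.32 = 125
Group 2: 2550 × 0.969 = 2471
Group 3: 390 × 0.989 = 386
Group 4: 2880 × 0.973 = 2802
Group 5: 1160 × 0.971 + 1080 × 0.36 = 1126 + 389 = 1515
Net migration: Group 4 + 97 → 2899
→ [125, 2471, 386, 2899, 1515]
[period 2]
Births: 2471 × 0.32 = 791
Group 2: 125 × 0.969 = 121
Group 3: 2471 × 0.989 = 2444
Group 4: 386 × 0.973 = 376
Group 5: 2899 × 0.971 + 1515 × 0.36 = 2815 + 545 = 3360
Net migration: Group 4 + 97 → 473
→ [791, 121, 2444, 473, 3360]
Total after period 2: 791 + 121 + 2444 + 473 + 3360 = 7189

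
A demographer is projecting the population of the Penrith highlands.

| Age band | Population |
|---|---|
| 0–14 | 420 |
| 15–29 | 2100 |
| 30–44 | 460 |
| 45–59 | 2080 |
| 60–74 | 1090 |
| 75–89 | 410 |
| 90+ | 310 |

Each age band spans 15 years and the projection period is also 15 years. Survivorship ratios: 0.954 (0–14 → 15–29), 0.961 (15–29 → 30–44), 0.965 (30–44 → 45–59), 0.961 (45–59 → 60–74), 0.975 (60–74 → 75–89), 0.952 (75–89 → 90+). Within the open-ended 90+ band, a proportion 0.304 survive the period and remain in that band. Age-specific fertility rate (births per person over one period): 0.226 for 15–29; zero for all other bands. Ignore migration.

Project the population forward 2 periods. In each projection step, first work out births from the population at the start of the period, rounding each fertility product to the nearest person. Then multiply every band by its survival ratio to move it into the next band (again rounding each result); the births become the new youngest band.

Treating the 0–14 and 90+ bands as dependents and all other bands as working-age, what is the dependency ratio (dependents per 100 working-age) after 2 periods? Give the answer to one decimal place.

Call the bands 1 to 7, youngest first.
[period 1]
Births: 2100 × 0.226 = 475
Band 2: 420 × 0.954 = 401
Band 3: 2100 × 0.961 = 2018
Band 4: 460 × 0.965 = 444
Band 5: 2080 × 0.961 = 1999
Band 6: 1090 × 0.975 = 1063
Band 7: 410 × 0.952 + 310 × 0.304 = 390 + 94 = 484
End of period: [475, 401, 2018, 444, 1999, 1063, 484]
[period 2]
Births: 401 × 0.226 = 91
Band 2: 475 × 0.954 = 453
Band 3: 401 × 0.961 = 385
Band 4: 2018 × 0.965 = 1947
Band 5: 444 × 0.961 = 427
Band 6: 1999 × 0.975 = 1949
Band 7: 1063 × 0.952 + 484 × 0.304 = 1012 + 147 = 1159
End of period: [91, 453, 385, 1947, 427, 1949, 1159]
Dependents (band 0–14 + band 90+) = 91 + 1159 = 1250; working-age = 5161; ratio = 1250/5161 × 100 = 24.2

24.2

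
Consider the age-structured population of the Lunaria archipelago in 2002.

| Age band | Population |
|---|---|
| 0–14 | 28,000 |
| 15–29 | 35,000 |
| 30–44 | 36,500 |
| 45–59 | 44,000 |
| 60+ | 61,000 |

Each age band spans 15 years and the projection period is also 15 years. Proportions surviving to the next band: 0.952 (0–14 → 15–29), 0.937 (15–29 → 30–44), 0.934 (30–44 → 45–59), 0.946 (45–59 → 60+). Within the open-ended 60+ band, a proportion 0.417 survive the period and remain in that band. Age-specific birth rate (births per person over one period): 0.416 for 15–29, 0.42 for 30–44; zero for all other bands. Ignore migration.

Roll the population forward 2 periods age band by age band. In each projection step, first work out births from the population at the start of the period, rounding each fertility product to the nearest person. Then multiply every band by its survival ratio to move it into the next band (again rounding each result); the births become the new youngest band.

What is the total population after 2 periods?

169140

Period 1:
Births: 35000 * 0.416 = 14560, 36500 * 0.42 = 15330 ⇒ total 29890
15–29: 28000 * 0.952 = 26656
30–44: 35000 * 0.937 = 32795
45–59: 36500 * 0.934 = 34091
60+: 44000 * 0.946 + 61000 * 0.417 = 41624 + 25437 = 67061
End of period: [29890, 26656, 32795, 34091, 67061]
Period 2:
Births: 26656 * 0.416 = 11089, 32795 * 0.42 = 13774 ⇒ total 24863
15–29: 29890 * 0.952 = 28455
30–44: 26656 * 0.937 = 24977
45–59: 32795 * 0.934 = 30631
60+: 34091 * 0.946 + 67061 * 0.417 = 32250 + 27964 = 60214
End of period: [24863, 28455, 24977, 30631, 60214]
Total after period 2: 24863 + 28455 + 24977 + 30631 + 60214 = 169140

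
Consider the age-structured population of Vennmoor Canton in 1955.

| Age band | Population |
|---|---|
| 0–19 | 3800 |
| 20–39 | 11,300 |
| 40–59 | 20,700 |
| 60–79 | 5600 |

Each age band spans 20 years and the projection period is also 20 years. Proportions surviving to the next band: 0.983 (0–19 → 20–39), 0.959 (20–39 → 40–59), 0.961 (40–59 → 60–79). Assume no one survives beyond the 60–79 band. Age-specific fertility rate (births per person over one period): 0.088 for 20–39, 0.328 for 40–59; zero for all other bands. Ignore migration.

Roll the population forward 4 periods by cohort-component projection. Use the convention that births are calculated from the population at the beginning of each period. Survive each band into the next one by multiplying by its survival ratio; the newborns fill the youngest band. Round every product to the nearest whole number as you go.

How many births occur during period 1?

7784

[period 1]
Births: 11300 × 0.088 = 994  |  20700 × 0.328 = 6790 ⇒ total 7784
20–39: 3800 × 0.983 = 3735
40–59: 11300 × 0.959 = 10837
60–79: 20700 × 0.961 = 19893
→ [7784, 3735, 10837, 19893]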